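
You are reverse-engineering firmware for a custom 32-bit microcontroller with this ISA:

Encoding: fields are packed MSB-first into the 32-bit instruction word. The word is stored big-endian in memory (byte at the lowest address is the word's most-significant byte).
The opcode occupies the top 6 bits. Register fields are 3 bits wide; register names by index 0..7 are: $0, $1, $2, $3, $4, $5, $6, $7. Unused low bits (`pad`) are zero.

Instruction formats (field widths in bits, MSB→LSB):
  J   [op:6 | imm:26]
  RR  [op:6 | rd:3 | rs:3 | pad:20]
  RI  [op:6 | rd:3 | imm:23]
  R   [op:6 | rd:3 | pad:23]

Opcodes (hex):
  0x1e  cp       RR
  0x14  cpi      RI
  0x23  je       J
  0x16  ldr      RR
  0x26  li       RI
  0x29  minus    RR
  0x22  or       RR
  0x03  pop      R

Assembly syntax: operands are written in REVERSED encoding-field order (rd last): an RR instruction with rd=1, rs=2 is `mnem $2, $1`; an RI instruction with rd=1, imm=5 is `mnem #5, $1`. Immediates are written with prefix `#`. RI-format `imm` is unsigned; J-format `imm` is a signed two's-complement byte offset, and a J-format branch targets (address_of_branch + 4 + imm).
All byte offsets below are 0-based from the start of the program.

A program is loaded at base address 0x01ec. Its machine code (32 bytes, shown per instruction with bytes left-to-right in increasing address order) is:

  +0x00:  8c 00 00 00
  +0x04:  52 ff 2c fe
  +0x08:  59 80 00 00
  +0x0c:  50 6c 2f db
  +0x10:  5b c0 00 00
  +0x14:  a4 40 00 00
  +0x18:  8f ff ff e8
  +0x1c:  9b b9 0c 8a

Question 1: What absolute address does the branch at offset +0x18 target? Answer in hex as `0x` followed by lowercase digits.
[18] 8f ff ff e8 → 0x8fffffe8
  op=0x8fffffe8>>26=0x23 ⇒ je (J)
  [25:0] imm=67108840 (s26→-24) = #-24
  target = base 0x01ec + off 0x18 + 4 + imm -24 = 0x01f0

0x01f0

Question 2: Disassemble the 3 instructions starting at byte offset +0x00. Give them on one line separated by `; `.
je #0; cpi #8334590, $5; ldr $0, $3

+0x00: 8c 00 00 00 ⇒ word 0x8c000000 (big)
  opcode bits[31:26]=0x23: je/J
  [25:0] imm=0 = #0
+0x04: 52 ff 2c fe ⇒ word 0x52ff2cfe (big)
  opcode bits[31:26]=0x14: cpi/RI
  [25:23] rd=5 = $5
  [22:0] imm=8334590 = #8334590
+0x08: 59 80 00 00 ⇒ word 0x59800000 (big)
  opcode bits[31:26]=0x16: ldr/RR
  [25:23] rd=3 = $3
  [22:20] rs=0 = $0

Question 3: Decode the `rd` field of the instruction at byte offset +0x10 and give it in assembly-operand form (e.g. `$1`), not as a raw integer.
$7

off 0x10: read 5b c0 00 00 as big → 0x5bc00000
  top 6b → 0x16 → ldr [RR]
  rd: (w>>23)&0x7=0x7 → $7
  rs: (w>>20)&0x7=0x4 → $4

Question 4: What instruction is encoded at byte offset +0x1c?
@+1c  big-endian(9b b9 0c 8a) = 0x9bb90c8a
  op=0x9bb90c8a>>26=0x26 ⇒ li (RI)
  rd@[25:23]=0x7 ⇒ $7
  imm@[22:0]=0x390c8a ⇒ #3738762

li #3738762, $7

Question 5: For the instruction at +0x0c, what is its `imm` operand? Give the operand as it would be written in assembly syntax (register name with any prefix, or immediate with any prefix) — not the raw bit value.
#7090139

@+0c  big-endian(50 6c 2f db) = 0x506c2fdb
  top 6b → 0x14 → cpi [RI]
  [25:23] rd=0 = $0
  [22:0] imm=7090139 = #7090139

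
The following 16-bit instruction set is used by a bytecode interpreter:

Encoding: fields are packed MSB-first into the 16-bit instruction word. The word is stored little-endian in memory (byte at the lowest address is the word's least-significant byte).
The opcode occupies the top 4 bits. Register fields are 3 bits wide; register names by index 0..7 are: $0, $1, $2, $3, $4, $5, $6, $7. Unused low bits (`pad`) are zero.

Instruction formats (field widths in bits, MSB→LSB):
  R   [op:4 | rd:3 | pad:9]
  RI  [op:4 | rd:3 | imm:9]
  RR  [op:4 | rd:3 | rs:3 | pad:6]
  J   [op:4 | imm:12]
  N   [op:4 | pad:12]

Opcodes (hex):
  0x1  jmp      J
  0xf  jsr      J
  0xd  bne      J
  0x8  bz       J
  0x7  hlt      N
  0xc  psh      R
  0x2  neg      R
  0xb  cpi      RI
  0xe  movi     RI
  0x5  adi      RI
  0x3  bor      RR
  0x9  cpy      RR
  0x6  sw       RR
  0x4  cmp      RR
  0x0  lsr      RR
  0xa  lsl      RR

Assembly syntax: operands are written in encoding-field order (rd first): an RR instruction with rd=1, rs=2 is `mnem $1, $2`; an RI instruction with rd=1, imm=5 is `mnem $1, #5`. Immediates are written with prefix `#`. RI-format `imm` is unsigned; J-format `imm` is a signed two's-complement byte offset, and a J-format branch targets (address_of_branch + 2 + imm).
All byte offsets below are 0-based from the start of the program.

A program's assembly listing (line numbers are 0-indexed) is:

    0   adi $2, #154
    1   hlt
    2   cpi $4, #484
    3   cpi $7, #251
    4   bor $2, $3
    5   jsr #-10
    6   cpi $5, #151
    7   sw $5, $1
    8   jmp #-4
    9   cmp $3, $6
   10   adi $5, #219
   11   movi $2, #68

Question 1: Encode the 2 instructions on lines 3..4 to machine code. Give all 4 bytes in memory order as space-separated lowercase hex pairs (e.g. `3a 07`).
fb be c0 34

L3: cpi op=0xb:4|rd=7:3|imm=251:9 ⇒ 0xbefb ⇒ little fb be
L4: bor op=0x3:4|rd=2:3|rs=3:3|pad=0:6 ⇒ 0x34c0 ⇒ little c0 34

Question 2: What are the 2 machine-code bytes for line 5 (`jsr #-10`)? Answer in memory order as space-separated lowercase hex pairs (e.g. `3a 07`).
f6 ff

5. jsr fields op=0xf:4|imm=-10:12 → word fff6h → f6 ff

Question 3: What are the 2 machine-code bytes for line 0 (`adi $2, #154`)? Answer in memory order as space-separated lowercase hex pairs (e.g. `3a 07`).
9a 54

0. adi fields op=0x5:4|rd=2:3|imm=154:9 → word 549ah → 9a 54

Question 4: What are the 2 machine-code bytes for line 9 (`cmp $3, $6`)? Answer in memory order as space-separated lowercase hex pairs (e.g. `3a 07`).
9. cmp fields op=0x4:4|rd=3:3|rs=6:3|pad=0:6 → word 4780h → 80 47

80 47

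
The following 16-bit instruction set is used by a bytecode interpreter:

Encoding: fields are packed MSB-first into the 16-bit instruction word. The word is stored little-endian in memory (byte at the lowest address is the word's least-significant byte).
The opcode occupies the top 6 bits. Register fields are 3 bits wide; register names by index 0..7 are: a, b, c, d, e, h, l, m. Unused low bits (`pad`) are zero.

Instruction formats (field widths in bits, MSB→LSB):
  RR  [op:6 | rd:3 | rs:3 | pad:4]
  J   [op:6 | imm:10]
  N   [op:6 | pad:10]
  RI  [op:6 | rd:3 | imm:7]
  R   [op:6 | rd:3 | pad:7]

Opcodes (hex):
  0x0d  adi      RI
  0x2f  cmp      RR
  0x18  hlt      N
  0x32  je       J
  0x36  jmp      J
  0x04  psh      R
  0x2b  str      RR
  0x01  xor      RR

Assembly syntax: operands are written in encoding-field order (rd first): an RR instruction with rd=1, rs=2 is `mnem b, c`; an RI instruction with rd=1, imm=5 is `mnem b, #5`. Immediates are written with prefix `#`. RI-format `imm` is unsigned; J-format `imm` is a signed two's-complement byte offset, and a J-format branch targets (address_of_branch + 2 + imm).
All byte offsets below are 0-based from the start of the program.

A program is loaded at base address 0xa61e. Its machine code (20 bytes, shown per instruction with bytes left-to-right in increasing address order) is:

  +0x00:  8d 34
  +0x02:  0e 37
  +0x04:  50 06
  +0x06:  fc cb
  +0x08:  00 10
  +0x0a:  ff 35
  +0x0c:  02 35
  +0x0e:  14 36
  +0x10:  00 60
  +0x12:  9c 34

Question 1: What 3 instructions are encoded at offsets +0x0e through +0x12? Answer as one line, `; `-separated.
adi e, #20; hlt; adi b, #28

@+0e  little-endian(14 36) = 0x3614
  opcode bits[15:10]=0xd: adi/RI
  [9:7] rd=4 = e
  [6:0] imm=20 = #20
@+10  little-endian(00 60) = 0x6000
  opcode bits[15:10]=0x18: hlt/N
@+12  little-endian(9c 34) = 0x349c
  opcode bits[15:10]=0xd: adi/RI
  [9:7] rd=1 = b
  [6:0] imm=28 = #28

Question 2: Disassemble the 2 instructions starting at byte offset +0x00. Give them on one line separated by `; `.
adi b, #13; adi l, #14

@+00  little-endian(8d 34) = 0x348d
  op=0x348d>>10=0xd ⇒ adi (RI)
  [9:7] rd=1 = b
  [6:0] imm=13 = #13
@+02  little-endian(0e 37) = 0x370e
  op=0x370e>>10=0xd ⇒ adi (RI)
  [9:7] rd=6 = l
  [6:0] imm=14 = #14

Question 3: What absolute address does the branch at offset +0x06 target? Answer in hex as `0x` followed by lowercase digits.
off 0x06: read fc cb as little → 0xcbfc
  opcode bits[15:10]=0x32: je/J
  imm@[9:0]=0x3fc (s10→-4) ⇒ #-4
  target = base 0xa61e + off 0x06 + 2 + imm -4 = 0xa622

0xa622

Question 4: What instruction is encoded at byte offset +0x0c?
[0c] 02 35 → 0x3502
  opcode bits[15:10]=0xd: adi/RI
  rd: (w>>7)&0x7=0x2 → c
  imm: (w>>0)&0x7f=0x2 → #2

adi c, #2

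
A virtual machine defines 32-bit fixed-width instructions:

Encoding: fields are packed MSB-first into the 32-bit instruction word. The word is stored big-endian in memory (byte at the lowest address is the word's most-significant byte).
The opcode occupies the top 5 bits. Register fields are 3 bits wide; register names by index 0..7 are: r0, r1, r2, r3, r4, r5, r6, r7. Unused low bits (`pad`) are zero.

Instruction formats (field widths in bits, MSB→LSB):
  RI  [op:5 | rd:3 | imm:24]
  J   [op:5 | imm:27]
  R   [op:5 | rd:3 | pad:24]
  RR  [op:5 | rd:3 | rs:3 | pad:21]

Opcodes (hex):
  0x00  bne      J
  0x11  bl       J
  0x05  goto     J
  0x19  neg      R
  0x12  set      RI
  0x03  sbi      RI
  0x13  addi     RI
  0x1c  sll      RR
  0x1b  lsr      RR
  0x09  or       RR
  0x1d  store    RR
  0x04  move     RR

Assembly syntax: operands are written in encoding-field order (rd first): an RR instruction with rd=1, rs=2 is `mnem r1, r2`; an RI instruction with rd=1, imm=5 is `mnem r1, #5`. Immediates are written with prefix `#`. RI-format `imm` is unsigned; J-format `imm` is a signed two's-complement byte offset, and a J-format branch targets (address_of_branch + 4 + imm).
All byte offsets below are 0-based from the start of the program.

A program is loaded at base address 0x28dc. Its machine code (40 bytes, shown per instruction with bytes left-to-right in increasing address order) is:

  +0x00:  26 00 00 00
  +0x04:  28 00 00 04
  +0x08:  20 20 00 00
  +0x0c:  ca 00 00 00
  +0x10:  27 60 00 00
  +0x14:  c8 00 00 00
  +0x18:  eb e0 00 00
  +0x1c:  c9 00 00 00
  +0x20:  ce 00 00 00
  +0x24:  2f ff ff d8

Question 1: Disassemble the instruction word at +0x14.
off 0x14: read c8 00 00 00 as big → 0xc8000000
  op=0xc8000000>>27=0x19 ⇒ neg (R)
  [26:24] rd=0 = r0

neg r0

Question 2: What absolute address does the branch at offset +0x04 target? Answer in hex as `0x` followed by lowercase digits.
0x28e8

+0x04: 28 00 00 04 ⇒ word 0x28000004 (big)
  op=0x28000004>>27=0x5 ⇒ goto (J)
  imm: (w>>0)&0x7ffffff=0x4 → #4
  target = base 0x28dc + off 0x04 + 4 + imm 4 = 0x28e8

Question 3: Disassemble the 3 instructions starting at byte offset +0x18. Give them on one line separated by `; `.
store r3, r7; neg r1; neg r6

off 0x18: read eb e0 00 00 as big → 0xebe00000
  op=0xebe00000>>27=0x1d ⇒ store (RR)
  rd@[26:24]=0x3 ⇒ r3
  rs@[23:21]=0x7 ⇒ r7
off 0x1c: read c9 00 00 00 as big → 0xc9000000
  op=0xc9000000>>27=0x19 ⇒ neg (R)
  rd@[26:24]=0x1 ⇒ r1
off 0x20: read ce 00 00 00 as big → 0xce000000
  op=0xce000000>>27=0x19 ⇒ neg (R)
  rd@[26:24]=0x6 ⇒ r6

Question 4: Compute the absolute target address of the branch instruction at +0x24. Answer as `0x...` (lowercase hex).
[24] 2f ff ff d8 → 0x2fffffd8
  opcode bits[31:27]=0x5: goto/J
  [26:0] imm=134217688 (s27→-40) = #-40
  target = base 0x28dc + off 0x24 + 4 + imm -40 = 0x28dc

0x28dc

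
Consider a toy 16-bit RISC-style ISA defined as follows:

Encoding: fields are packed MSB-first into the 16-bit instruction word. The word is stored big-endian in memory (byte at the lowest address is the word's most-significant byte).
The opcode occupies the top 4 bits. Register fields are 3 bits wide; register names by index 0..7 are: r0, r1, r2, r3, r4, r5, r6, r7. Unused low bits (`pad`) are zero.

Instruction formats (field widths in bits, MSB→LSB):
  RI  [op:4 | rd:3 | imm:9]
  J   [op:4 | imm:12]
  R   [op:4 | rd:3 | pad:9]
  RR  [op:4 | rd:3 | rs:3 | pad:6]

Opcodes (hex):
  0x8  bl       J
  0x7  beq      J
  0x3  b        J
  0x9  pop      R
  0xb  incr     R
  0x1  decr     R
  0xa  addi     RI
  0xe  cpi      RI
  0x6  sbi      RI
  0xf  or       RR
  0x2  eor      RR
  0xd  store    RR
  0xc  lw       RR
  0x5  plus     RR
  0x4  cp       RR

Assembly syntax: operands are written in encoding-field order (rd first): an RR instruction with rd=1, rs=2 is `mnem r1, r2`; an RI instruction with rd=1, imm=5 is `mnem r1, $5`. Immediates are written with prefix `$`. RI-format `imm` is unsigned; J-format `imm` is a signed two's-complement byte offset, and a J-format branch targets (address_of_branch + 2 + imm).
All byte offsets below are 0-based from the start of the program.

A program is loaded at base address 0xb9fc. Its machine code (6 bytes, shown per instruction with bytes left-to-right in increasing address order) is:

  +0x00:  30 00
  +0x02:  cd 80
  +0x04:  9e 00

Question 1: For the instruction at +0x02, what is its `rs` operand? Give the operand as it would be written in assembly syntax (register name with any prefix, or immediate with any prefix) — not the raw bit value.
+0x02: cd 80 ⇒ word 0xcd80 (big)
  op=0xcd80>>12=0xc ⇒ lw (RR)
  rd@[11:9]=0x6 ⇒ r6
  rs@[8:6]=0x6 ⇒ r6

r6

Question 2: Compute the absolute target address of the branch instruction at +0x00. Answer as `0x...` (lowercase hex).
@+00  big-endian(30 00) = 0x3000
  opcode bits[15:12]=0x3: b/J
  imm: (w>>0)&0xfff=0x0 → $0
  target = base 0xb9fc + off 0x00 + 2 + imm 0 = 0xb9fe

0xb9fe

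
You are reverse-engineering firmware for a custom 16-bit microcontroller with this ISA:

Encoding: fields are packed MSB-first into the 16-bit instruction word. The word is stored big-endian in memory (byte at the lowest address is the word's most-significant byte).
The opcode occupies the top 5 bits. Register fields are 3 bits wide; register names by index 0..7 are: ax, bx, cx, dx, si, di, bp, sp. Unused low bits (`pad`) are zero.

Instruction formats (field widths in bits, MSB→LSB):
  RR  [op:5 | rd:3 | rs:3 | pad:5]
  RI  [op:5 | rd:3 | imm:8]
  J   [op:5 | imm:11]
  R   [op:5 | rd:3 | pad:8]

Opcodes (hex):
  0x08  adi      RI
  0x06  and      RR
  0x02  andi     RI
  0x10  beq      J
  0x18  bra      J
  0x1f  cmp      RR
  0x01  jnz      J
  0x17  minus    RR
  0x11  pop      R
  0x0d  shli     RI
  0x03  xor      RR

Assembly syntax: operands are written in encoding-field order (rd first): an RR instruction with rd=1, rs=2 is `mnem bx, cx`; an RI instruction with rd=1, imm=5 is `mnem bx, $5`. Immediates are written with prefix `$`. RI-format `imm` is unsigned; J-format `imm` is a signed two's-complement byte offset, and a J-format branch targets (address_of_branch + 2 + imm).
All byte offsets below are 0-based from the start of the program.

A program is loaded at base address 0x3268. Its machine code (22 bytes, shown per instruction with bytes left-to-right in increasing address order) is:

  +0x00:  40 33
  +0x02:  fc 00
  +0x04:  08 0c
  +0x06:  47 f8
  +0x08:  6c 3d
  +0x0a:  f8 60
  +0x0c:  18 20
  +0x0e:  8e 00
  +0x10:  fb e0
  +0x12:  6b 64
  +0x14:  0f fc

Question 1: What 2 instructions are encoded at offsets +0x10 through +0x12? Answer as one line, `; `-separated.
+0x10: fb e0 ⇒ word 0xfbe0 (big)
  top 5b → 0x1f → cmp [RR]
  rd: (w>>8)&0x7=0x3 → dx
  rs: (w>>5)&0x7=0x7 → sp
+0x12: 6b 64 ⇒ word 0x6b64 (big)
  top 5b → 0xd → shli [RI]
  rd: (w>>8)&0x7=0x3 → dx
  imm: (w>>0)&0xff=0x64 → $100

cmp dx, sp; shli dx, $100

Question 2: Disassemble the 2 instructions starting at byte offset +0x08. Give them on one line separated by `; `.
shli si, $61; cmp ax, dx

off 0x08: read 6c 3d as big → 0x6c3d
  top 5b → 0xd → shli [RI]
  [10:8] rd=4 = si
  [7:0] imm=61 = $61
off 0x0a: read f8 60 as big → 0xf860
  top 5b → 0x1f → cmp [RR]
  [10:8] rd=0 = ax
  [7:5] rs=3 = dx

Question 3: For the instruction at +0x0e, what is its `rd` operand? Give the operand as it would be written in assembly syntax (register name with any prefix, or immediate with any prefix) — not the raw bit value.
@+0e  big-endian(8e 00) = 0x8e00
  op=0x8e00>>11=0x11 ⇒ pop (R)
  rd: (w>>8)&0x7=0x6 → bp

bp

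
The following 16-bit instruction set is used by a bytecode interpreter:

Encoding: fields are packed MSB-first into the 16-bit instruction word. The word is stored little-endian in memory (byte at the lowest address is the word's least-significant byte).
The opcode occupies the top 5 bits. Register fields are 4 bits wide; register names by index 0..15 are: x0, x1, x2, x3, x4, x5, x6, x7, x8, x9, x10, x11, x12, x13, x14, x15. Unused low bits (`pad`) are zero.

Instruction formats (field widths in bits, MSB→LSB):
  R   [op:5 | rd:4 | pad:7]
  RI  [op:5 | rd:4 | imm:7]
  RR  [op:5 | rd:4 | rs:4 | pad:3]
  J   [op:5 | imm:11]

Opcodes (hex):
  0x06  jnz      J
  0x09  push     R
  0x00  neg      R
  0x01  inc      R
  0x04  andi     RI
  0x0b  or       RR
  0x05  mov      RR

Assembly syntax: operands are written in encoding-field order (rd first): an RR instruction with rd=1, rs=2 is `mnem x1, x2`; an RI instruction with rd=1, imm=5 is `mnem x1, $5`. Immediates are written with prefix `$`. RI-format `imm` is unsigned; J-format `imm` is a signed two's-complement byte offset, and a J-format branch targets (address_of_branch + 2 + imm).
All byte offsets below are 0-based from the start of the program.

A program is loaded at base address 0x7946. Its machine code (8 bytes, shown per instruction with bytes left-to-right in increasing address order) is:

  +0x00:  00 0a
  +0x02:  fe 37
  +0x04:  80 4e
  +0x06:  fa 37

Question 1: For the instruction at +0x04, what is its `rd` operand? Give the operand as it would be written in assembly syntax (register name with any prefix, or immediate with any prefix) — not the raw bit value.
x13

off 0x04: read 80 4e as little → 0x4e80
  top 5b → 0x9 → push [R]
  rd: (w>>7)&0xf=0xd → x13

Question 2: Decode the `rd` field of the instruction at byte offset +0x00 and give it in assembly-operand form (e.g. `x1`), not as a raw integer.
+0x00: 00 0a ⇒ word 0x0a00 (little)
  opcode bits[15:11]=0x1: inc/R
  rd@[10:7]=0x4 ⇒ x4

x4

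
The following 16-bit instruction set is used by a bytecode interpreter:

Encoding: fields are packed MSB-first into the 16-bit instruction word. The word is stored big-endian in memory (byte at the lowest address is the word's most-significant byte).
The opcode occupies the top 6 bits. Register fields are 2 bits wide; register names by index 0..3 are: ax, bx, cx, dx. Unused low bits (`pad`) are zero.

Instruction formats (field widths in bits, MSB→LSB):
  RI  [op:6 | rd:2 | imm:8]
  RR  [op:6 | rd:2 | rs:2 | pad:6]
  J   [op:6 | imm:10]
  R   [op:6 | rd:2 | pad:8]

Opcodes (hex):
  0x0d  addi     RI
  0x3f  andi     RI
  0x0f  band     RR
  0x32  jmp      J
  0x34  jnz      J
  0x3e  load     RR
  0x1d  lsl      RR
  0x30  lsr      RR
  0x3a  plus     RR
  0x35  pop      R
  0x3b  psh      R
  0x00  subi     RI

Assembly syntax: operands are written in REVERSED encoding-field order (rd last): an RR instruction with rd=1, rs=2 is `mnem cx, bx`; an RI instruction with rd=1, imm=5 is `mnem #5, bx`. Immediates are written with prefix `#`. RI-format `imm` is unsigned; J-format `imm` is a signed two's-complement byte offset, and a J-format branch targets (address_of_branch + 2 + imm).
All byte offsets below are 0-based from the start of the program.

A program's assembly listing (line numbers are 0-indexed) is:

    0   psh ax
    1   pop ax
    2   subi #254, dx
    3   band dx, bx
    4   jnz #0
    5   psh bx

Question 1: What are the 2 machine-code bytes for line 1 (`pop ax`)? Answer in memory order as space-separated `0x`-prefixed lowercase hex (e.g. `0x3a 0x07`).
L1: pop op=0x35:6|rd=0:2|pad=0:8 ⇒ 0xd400 ⇒ big d4 00

0xd4 0x00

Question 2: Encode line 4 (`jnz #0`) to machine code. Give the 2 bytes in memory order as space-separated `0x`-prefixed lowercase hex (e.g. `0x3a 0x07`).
0xd0 0x00

line 4 (jnz): pack op=0x34:6|imm=0:10 = 0xd000; big→ d0 00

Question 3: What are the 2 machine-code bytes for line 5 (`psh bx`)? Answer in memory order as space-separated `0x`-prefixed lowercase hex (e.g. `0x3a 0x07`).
0xed 0x00

5. psh fields op=0x3b:6|rd=1:2|pad=0:8 → word ed00h → ed 00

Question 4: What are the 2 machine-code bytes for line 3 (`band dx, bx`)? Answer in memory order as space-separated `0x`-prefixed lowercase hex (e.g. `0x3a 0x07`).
L3: band op=0xf:6|rd=1:2|rs=3:2|pad=0:6 ⇒ 0x3dc0 ⇒ big 3d c0

0x3d 0xc0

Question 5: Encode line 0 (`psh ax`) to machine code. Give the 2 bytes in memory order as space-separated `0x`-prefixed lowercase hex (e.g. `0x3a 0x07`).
0xec 0x00

line 0 (psh): pack op=0x3b:6|rd=0:2|pad=0:8 = 0xec00; big→ ec 00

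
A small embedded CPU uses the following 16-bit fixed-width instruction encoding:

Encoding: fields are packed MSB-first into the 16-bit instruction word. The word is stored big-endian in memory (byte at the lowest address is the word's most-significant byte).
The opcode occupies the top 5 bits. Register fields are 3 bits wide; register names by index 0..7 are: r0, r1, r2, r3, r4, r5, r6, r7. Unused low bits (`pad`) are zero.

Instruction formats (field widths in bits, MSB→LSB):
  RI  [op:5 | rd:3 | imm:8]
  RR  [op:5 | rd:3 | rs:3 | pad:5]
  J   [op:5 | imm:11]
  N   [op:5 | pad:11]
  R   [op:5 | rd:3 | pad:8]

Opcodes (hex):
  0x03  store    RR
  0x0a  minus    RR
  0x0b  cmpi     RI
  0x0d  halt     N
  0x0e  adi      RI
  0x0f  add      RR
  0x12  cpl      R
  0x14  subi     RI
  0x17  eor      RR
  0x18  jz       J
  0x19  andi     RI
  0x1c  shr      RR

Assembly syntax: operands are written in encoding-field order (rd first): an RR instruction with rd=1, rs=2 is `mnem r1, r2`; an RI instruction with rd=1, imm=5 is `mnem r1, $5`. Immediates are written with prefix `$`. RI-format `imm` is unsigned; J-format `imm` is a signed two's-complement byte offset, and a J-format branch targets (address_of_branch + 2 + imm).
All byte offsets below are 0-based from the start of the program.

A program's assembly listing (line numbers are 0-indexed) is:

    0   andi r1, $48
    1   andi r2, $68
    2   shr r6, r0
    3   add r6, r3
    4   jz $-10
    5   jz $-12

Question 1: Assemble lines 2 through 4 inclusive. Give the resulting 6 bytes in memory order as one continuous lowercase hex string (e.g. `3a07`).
L2: shr op=0x1c:5|rd=6:3|rs=0:3|pad=0:5 ⇒ 0xe600 ⇒ big e6 00
L3: add op=0xf:5|rd=6:3|rs=3:3|pad=0:5 ⇒ 0x7e60 ⇒ big 7e 60
L4: jz op=0x18:5|imm=-10:11 ⇒ 0xc7f6 ⇒ big c7 f6

e6007e60c7f6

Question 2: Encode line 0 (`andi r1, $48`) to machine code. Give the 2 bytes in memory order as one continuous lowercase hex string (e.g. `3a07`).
line 0 (andi): pack op=0x19:5|rd=1:3|imm=48:8 = 0xc930; big→ c9 30

c930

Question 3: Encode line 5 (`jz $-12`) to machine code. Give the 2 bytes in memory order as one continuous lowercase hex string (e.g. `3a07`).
c7f4

5. jz fields op=0x18:5|imm=-12:11 → word c7f4h → c7 f4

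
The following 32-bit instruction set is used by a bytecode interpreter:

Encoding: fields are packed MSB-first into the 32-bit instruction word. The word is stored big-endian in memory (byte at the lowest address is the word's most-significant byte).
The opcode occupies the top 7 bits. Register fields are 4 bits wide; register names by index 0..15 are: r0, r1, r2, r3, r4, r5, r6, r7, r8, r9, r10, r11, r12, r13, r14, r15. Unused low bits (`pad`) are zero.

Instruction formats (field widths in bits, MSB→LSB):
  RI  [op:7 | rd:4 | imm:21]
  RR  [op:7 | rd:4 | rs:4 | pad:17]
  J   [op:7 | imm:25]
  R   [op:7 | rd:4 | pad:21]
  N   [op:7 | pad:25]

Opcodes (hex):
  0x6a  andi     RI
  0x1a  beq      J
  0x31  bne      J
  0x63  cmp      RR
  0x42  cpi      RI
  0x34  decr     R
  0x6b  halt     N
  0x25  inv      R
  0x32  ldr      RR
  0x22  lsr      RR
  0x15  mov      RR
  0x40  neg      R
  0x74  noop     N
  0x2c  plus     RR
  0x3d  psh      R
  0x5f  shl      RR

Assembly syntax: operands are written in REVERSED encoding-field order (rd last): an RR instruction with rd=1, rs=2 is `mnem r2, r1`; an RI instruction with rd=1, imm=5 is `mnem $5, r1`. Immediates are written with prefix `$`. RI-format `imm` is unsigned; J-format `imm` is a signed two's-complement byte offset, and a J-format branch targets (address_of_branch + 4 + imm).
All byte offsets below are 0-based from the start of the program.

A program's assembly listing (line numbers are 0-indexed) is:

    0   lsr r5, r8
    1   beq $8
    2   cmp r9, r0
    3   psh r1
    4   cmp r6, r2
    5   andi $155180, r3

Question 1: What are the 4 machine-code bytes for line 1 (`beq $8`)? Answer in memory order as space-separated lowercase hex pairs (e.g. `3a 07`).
1. beq fields op=0x1a:7|imm=8:25 → word 34000008h → 34 00 00 08

34 00 00 08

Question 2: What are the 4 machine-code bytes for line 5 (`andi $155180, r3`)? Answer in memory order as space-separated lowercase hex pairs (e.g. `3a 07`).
L5: andi op=0x6a:7|rd=3:4|imm=155180:21 ⇒ 0xd4625e2c ⇒ big d4 62 5e 2c

d4 62 5e 2c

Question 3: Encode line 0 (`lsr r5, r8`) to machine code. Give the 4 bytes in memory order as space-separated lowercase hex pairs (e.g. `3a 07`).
45 0a 00 00

0. lsr fields op=0x22:7|rd=8:4|rs=5:4|pad=0:17 → word 450a0000h → 45 0a 00 00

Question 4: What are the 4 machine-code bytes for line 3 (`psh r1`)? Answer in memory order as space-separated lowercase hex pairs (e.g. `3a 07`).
7a 20 00 00

3. psh fields op=0x3d:7|rd=1:4|pad=0:21 → word 7a200000h → 7a 20 00 00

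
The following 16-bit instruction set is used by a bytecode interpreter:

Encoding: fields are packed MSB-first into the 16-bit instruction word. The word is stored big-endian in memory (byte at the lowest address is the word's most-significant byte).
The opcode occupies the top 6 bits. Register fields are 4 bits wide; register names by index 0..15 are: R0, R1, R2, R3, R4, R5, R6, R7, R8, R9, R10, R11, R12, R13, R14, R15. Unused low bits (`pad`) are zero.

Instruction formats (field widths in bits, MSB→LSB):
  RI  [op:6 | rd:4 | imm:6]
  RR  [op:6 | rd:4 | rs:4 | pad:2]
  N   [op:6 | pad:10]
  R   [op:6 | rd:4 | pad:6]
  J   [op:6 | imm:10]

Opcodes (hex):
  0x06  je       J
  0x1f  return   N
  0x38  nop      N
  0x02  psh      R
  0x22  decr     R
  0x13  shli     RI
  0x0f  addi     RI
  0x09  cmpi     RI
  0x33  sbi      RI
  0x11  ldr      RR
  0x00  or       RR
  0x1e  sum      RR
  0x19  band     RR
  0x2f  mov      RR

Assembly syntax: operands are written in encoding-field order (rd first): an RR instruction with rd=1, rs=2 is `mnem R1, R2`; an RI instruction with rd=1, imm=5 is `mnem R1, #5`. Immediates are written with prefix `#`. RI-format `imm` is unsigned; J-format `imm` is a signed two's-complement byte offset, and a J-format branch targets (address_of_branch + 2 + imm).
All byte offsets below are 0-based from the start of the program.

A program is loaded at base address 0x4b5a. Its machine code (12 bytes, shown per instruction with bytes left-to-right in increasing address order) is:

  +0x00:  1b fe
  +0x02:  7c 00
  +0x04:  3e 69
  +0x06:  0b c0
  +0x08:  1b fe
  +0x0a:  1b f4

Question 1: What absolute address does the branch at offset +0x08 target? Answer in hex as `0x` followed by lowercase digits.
0x4b62

[08] 1b fe → 0x1bfe
  op=0x1bfe>>10=0x6 ⇒ je (J)
  imm: (w>>0)&0x3ff=0x3fe (s10→-2) → #-2
  target = base 0x4b5a + off 0x08 + 2 + imm -2 = 0x4b62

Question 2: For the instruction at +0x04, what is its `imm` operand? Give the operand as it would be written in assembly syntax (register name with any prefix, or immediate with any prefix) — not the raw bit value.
+0x04: 3e 69 ⇒ word 0x3e69 (big)
  top 6b → 0xf → addi [RI]
  rd: (w>>6)&0xf=0x9 → R9
  imm: (w>>0)&0x3f=0x29 → #41

#41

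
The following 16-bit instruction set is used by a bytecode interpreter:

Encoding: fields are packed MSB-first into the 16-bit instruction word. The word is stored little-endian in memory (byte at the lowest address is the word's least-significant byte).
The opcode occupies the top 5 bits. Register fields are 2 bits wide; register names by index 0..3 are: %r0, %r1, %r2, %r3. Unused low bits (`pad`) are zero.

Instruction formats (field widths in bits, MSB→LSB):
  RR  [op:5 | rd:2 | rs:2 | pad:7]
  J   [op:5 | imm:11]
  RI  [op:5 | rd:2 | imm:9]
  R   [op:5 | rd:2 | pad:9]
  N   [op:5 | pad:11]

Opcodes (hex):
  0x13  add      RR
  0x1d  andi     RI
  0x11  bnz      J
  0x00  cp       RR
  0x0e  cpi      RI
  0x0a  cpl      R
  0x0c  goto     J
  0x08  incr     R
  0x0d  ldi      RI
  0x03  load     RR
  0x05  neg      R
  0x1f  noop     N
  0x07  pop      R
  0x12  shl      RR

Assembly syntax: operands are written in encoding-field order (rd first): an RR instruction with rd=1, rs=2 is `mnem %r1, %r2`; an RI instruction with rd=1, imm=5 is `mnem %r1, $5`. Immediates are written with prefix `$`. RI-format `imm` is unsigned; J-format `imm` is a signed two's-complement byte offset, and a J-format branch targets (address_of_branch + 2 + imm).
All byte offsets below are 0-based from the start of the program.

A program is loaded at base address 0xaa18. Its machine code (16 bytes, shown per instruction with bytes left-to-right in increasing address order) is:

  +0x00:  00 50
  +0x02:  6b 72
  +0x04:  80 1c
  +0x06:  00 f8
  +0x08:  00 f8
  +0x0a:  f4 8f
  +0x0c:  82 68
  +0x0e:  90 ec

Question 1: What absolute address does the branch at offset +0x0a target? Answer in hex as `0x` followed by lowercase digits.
0xaa18

[0a] f4 8f → 0x8ff4
  top 5b → 0x11 → bnz [J]
  imm@[10:0]=0x7f4 (s11→-12) ⇒ $-12
  target = base 0xaa18 + off 0x0a + 2 + imm -12 = 0xaa18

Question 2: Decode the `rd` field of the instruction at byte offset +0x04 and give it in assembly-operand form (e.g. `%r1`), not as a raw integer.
[04] 80 1c → 0x1c80
  top 5b → 0x3 → load [RR]
  rd@[10:9]=0x2 ⇒ %r2
  rs@[8:7]=0x1 ⇒ %r1

%r2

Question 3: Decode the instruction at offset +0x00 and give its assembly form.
off 0x00: read 00 50 as little → 0x5000
  op=0x5000>>11=0xa ⇒ cpl (R)
  [10:9] rd=0 = %r0

cpl %r0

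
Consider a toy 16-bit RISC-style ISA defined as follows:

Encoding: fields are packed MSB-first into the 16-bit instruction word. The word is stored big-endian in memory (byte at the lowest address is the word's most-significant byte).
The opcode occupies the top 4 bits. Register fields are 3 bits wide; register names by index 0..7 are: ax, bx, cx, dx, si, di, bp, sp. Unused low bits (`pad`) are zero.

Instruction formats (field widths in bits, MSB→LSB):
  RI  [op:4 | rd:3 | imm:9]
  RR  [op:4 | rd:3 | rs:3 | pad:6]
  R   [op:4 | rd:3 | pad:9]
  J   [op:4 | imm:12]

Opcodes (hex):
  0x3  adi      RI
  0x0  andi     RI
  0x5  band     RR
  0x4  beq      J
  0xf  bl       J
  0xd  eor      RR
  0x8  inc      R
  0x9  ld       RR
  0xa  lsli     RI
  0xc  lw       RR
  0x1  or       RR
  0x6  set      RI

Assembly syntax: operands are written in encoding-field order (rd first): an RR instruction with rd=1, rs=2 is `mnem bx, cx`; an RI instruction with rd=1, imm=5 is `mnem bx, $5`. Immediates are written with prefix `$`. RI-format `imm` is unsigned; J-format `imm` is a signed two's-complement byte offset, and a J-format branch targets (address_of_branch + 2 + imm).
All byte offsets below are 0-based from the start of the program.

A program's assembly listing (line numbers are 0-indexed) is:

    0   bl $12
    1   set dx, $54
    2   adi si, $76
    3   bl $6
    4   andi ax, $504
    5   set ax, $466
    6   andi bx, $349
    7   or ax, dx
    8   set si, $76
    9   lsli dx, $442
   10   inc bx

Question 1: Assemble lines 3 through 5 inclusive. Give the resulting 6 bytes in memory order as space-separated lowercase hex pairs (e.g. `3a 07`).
f0 06 01 f8 61 d2

3. bl fields op=0xf:4|imm=6:12 → word f006h → f0 06
4. andi fields op=0x0:4|rd=0:3|imm=504:9 → word 01f8h → 01 f8
5. set fields op=0x6:4|rd=0:3|imm=466:9 → word 61d2h → 61 d2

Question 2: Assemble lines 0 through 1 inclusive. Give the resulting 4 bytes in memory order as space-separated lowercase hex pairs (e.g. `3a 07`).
f0 0c 66 36

0. bl fields op=0xf:4|imm=12:12 → word f00ch → f0 0c
1. set fields op=0x6:4|rd=3:3|imm=54:9 → word 6636h → 66 36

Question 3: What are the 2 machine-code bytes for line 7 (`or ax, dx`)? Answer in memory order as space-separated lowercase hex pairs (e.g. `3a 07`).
10 c0

line 7 (or): pack op=0x1:4|rd=0:3|rs=3:3|pad=0:6 = 0x10c0; big→ 10 c0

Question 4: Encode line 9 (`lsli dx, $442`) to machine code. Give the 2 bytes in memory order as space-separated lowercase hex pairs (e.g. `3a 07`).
L9: lsli op=0xa:4|rd=3:3|imm=442:9 ⇒ 0xa7ba ⇒ big a7 ba

a7 ba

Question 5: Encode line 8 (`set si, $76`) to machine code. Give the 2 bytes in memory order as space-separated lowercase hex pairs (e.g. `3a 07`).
8. set fields op=0x6:4|rd=4:3|imm=76:9 → word 684ch → 68 4c

68 4c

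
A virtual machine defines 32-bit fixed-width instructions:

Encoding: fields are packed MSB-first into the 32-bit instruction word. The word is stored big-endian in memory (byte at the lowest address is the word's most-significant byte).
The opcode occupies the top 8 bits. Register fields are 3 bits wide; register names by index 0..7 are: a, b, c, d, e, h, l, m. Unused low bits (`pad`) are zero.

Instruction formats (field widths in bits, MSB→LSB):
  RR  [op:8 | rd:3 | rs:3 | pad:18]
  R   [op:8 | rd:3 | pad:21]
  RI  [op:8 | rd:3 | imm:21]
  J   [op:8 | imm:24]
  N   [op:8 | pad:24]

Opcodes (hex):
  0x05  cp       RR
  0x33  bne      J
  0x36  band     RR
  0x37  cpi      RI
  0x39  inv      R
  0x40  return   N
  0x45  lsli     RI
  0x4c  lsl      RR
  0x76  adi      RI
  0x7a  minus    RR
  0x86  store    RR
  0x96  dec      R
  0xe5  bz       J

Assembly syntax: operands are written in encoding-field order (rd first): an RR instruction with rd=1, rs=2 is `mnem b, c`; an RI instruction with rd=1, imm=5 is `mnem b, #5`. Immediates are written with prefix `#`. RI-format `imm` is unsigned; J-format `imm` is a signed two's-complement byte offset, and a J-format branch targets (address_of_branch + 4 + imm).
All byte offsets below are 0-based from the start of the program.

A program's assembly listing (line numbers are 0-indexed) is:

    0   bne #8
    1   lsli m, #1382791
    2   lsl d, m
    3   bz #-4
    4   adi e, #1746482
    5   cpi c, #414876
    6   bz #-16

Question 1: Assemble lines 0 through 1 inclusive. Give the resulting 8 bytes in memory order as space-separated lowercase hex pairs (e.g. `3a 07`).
33 00 00 08 45 f5 19 87

L0: bne op=0x33:8|imm=8:24 ⇒ 0x33000008 ⇒ big 33 00 00 08
L1: lsli op=0x45:8|rd=7:3|imm=1382791:21 ⇒ 0x45f51987 ⇒ big 45 f5 19 87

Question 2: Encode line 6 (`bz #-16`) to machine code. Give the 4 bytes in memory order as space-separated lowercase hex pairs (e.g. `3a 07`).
6. bz fields op=0xe5:8|imm=-16:24 → word e5fffff0h → e5 ff ff f0

e5 ff ff f0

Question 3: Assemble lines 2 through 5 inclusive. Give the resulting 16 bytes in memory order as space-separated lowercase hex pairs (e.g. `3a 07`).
line 2 (lsl): pack op=0x4c:8|rd=3:3|rs=7:3|pad=0:18 = 0x4c7c0000; big→ 4c 7c 00 00
line 3 (bz): pack op=0xe5:8|imm=-4:24 = 0xe5fffffc; big→ e5 ff ff fc
line 4 (adi): pack op=0x76:8|rd=4:3|imm=1746482:21 = 0x769aa632; big→ 76 9a a6 32
line 5 (cpi): pack op=0x37:8|rd=2:3|imm=414876:21 = 0x3746549c; big→ 37 46 54 9c

4c 7c 00 00 e5 ff ff fc 76 9a a6 32 37 46 54 9c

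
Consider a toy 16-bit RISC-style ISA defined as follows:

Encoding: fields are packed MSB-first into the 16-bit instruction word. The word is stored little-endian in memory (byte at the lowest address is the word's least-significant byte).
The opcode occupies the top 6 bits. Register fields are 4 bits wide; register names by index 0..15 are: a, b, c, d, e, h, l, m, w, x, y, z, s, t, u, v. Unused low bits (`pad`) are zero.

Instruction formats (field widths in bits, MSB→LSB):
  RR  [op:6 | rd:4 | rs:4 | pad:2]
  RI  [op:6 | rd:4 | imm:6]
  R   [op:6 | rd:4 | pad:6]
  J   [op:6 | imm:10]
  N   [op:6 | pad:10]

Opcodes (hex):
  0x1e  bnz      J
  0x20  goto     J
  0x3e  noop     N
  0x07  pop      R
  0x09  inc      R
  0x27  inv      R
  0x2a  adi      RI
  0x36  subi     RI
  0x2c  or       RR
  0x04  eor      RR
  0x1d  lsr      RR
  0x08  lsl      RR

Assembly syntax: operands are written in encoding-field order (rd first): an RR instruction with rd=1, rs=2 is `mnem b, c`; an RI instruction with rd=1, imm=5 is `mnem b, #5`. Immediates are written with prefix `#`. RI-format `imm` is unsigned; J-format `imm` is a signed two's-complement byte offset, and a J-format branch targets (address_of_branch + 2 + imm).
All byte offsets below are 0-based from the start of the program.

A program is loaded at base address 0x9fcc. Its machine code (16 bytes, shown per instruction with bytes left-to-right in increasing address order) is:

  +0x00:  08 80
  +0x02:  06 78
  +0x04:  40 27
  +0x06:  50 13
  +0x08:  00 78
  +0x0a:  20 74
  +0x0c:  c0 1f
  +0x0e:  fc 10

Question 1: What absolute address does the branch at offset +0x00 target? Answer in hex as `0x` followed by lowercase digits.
0x9fd6

@+00  little-endian(08 80) = 0x8008
  opcode bits[15:10]=0x20: goto/J
  imm: (w>>0)&0x3ff=0x8 → #8
  target = base 0x9fcc + off 0x00 + 2 + imm 8 = 0x9fd6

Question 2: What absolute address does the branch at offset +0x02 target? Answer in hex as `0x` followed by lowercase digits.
[02] 06 78 → 0x7806
  op=0x7806>>10=0x1e ⇒ bnz (J)
  imm@[9:0]=0x6 ⇒ #6
  target = base 0x9fcc + off 0x02 + 2 + imm 6 = 0x9fd6

0x9fd6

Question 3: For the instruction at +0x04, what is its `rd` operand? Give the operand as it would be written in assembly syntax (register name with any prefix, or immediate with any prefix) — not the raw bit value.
t

off 0x04: read 40 27 as little → 0x2740
  top 6b → 0x9 → inc [R]
  rd@[9:6]=0xd ⇒ t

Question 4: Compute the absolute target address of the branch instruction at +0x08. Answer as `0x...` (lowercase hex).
@+08  little-endian(00 78) = 0x7800
  opcode bits[15:10]=0x1e: bnz/J
  imm: (w>>0)&0x3ff=0x0 → #0
  target = base 0x9fcc + off 0x08 + 2 + imm 0 = 0x9fd6

0x9fd6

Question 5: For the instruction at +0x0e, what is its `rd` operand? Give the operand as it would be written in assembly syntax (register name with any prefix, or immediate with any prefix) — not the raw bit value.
[0e] fc 10 → 0x10fc
  top 6b → 0x4 → eor [RR]
  [9:6] rd=3 = d
  [5:2] rs=15 = v

d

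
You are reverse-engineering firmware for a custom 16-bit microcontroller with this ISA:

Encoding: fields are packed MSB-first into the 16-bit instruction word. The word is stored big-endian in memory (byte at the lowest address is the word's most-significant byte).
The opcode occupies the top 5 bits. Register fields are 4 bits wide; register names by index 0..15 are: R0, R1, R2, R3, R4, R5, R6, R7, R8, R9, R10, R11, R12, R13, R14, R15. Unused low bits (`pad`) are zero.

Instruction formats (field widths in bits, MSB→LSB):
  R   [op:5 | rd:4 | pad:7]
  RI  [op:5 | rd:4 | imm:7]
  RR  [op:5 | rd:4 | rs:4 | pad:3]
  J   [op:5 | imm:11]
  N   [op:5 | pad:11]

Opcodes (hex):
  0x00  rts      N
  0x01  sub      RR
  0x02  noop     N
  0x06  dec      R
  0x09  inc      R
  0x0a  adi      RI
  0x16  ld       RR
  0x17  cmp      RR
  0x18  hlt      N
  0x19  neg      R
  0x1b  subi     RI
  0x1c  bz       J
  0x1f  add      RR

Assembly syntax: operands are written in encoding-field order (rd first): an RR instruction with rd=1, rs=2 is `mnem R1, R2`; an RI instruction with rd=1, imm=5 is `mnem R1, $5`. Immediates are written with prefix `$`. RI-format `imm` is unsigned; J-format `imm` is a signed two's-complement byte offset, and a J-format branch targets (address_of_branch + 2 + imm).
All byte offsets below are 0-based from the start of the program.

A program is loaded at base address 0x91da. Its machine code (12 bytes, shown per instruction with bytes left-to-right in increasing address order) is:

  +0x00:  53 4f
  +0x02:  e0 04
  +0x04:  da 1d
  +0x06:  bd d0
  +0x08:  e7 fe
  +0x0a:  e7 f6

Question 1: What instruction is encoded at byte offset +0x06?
@+06  big-endian(bd d0) = 0xbdd0
  op=0xbdd0>>11=0x17 ⇒ cmp (RR)
  rd@[10:7]=0xb ⇒ R11
  rs@[6:3]=0xa ⇒ R10

cmp R11, R10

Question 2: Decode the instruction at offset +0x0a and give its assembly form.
@+0a  big-endian(e7 f6) = 0xe7f6
  op=0xe7f6>>11=0x1c ⇒ bz (J)
  [10:0] imm=2038 (s11→-10) = $-10

bz $-10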